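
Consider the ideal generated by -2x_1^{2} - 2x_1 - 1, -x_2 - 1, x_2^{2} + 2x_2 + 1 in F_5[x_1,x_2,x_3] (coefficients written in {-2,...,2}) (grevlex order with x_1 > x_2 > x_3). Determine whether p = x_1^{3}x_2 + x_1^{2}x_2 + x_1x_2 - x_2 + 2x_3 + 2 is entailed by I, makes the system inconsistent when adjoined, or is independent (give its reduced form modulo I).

First compute the reduced Gröbner basis of I by Buchberger's algorithm.
f_1 = -2x_1^{2} - 2x_1 - 1, LT = x_1^{2}.
f_2 = -x_2 - 1, LT = x_2.
f_3 = x_2^{2} + 2x_2 + 1, LT = x_2^{2}.

The S-polynomials (S(f_1,f_2), S(f_1,f_3), S(f_2,f_3)) all reduce to 0 modulo the current basis, so we have a Gröbner basis.
Inter-reduce: drop elements whose leading term is divisible by another's, tail-reduce, and make monic.
Reduced Gröbner basis: {x_1^{2} + x_1 - 2, x_2 + 1}.
Label its elements g_1 = x_1^{2} + x_1 - 2, g_2 = x_2 + 1.

Reduce p = x_1^{3}x_2 + x_1^{2}x_2 + x_1x_2 - x_2 + 2x_3 + 2 modulo G:
  leading term x_1^{3}x_2: subtract (x_1x_2)·g_1 from x_1^{3}x_2 + x_1^{2}x_2 + x_1x_2 - x_2 + 2x_3 + 2 → -2x_1x_2 - x_2 + 2x_3 + 2
  leading term x_1x_2: subtract (-2x_1)·g_2 from -2x_1x_2 - x_2 + 2x_3 + 2 → 2x_1 - x_2 + 2x_3 + 2
  leading term x_1: no divisor's leading term divides it; move 2x_1 to the remainder.
  leading term x_2: subtract (-1)·g_2 from -x_2 + 2x_3 + 2 → 2x_3 - 2
  leading term x_3: no divisor's leading term divides it; move 2x_3 to the remainder.
  leading term 1: no divisor's leading term divides it; move -2 to the remainder.
  normal form = 2x_1 + 2x_3 - 2.
The normal form is nonzero, so p ∉ I. Since p minus its normal form lies in I, I + (p) = I + (r) where r = 2x_1 + 2x_3 - 2; decide whether this ideal is the whole ring.
Run Buchberger on G together with r (pairs among the g_i already reduce to 0 since G is a Gröbner basis):
g_1 = x_1^{2} + x_1 - 2, LT = x_1^{2}.
g_2 = x_2 + 1, LT = x_2.
r = 2x_1 + 2x_3 - 2, LT = x_1.

S(g_1,r): lcm = x_1^{2}. S = -x_1x_3 + 2x_1 - 2.
  reduce S modulo (g_1, g_2, r):
  remainder x_3^{2} + 2x_3 ≠ 0; add m_4 = x_3^{2} + 2x_3 to the basis.

The other S-polynomials (S(g_1,g_2), S(g_2,r), S(g_1,m_4), S(g_2,m_4), S(r,m_4)) all reduce to 0 modulo the current basis, so we have a Gröbner basis.
Inter-reduce: drop elements whose leading term is divisible by another's, tail-reduce, and make monic.
Reduced Gröbner basis: {x_3^{2} + 2x_3, x_1 + x_3 - 1, x_2 + 1}.
The reduced Gröbner basis of I + (p) is {x_3^{2} + 2x_3, x_1 + x_3 - 1, x_2 + 1} ≠ {1}, a proper ideal, so the enlarged system stays consistent: p is independent of I, with normal form 2x_1 + 2x_3 - 2.

x_1^{3}x_2 + x_1^{2}x_2 + x_1x_2 - x_2 + 2x_3 + 2 is independent of I; its normal form modulo I is 2x_1 + 2x_3 - 2.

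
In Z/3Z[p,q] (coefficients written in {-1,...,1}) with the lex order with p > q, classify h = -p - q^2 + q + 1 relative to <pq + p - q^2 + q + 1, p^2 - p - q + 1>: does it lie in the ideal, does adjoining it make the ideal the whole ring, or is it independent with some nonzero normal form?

-p - q^2 + q + 1 is independent of I; its normal form modulo I is q^3 - 1.

First compute the reduced Gröbner basis of I by Buchberger's algorithm.
f_1 = pq + p - q^2 + q + 1, LT = pq.
f_2 = p^2 - p - q + 1, LT = p^2.

S(f_1,f_2): lcm = p^2q. S = p^2 - pq^2 - pq + p + q^2 - q.
  leading term p^2: subtract (1)·f_2 from p^2 - pq^2 - pq + p + q^2 - q → -pq^2 - pq - p + q^2 - 1
  leading term pq^2: subtract (-q)·f_1 from -pq^2 - pq - p + q^2 - 1 → -p - q^3 - q^2 + q - 1
  leading term p: no divisor's leading term divides it; move -p to the remainder.
  leading term q^3: no divisor's leading term divides it; move -q^3 to the remainder.
  leading term q^2: no divisor's leading term divides it; move -q^2 to the remainder.
  leading term q: no divisor's leading term divides it; move q to the remainder.
  leading term 1: no divisor's leading term divides it; move -1 to the remainder.
  remainder -p - q^3 - q^2 + q - 1 ≠ 0; add k_3 = -p - q^3 - q^2 + q - 1 to the basis.

S(f_1,k_3): lcm = pq. S = p - q^4 - q^3 + 1.
  leading term p: subtract (-1)·k_3 from p - q^4 - q^3 + 1 → -q^4 + q^3 - q^2 + q
  leading term q^4: no divisor's leading term divides it; move -q^4 to the remainder.
  leading term q^3: no divisor's leading term divides it; move q^3 to the remainder.
  leading term q^2: no divisor's leading term divides it; move -q^2 to the remainder.
  leading term q: no divisor's leading term divides it; move q to the remainder.
  remainder -q^4 + q^3 - q^2 + q ≠ 0; add k_4 = -q^4 + q^3 - q^2 + q to the basis.

The other S-polynomials (S(f_2,k_3), S(f_1,k_4), S(f_2,k_4), S(k_3,k_4)) all reduce to 0 modulo the current basis, so we have a Gröbner basis.
Inter-reduce: drop elements whose leading term is divisible by another's, tail-reduce, and make monic.
Reduced Gröbner basis: {p + q^3 + q^2 - q + 1, q^4 - q^3 + q^2 - q}.
Label its elements g_1 = p + q^3 + q^2 - q + 1, g_2 = q^4 - q^3 + q^2 - q.

Reduce h = -p - q^2 + q + 1 modulo G:
  leading term p: subtract (-1)·g_1 from -p - q^2 + q + 1 → q^3 - 1
  leading term q^3: no divisor's leading term divides it; move q^3 to the remainder.
  leading term 1: no divisor's leading term divides it; move -1 to the remainder.
  normal form = q^3 - 1.
The normal form is nonzero, so h ∉ I. Since h minus its normal form lies in I, I + (h) = I + (r) where r = q^3 - 1; decide whether this ideal is the whole ring.
Run Buchberger on G together with r (pairs among the g_i already reduce to 0 since G is a Gröbner basis):
g_1 = p + q^3 + q^2 - q + 1, LT = p.
g_2 = q^4 - q^3 + q^2 - q, LT = q^4.
r = q^3 - 1, LT = q^3.

S(g_2,r): lcm = q^4. S = -q^3 + q^2.
  leading term q^3: subtract (-1)·r from -q^3 + q^2 → q^2 - 1
  leading term q^2: no divisor's leading term divides it; move q^2 to the remainder.
  leading term 1: no divisor's leading term divides it; move -1 to the remainder.
  remainder q^2 - 1 ≠ 0; add m_4 = q^2 - 1 to the basis.

S(g_2,m_4): lcm = q^4. S = -q^3 - q^2 - q.
  leading term q^3: subtract (-1)·r from -q^3 - q^2 - q → -q^2 - q - 1
  leading term q^2: subtract (-1)·m_4 from -q^2 - q - 1 → -q + 1
  leading term q: no divisor's leading term divides it; move -q to the remainder.
  leading term 1: no divisor's leading term divides it; move 1 to the remainder.
  remainder -q + 1 ≠ 0; add m_5 = -q + 1 to the basis.

The other S-polynomials (S(g_1,g_2), S(g_1,r), S(g_1,m_4), S(r,m_4), S(g_1,m_5), S(g_2,m_5), S(r,m_5), S(m_4,m_5)) all reduce to 0 modulo the current basis, so we have a Gröbner basis.
Inter-reduce: drop elements whose leading term is divisible by another's, tail-reduce, and make monic.
Reduced Gröbner basis: {p - 1, q - 1}.
The reduced Gröbner basis of I + (h) is {p - 1, q - 1} ≠ {1}, a proper ideal, so the enlarged system stays consistent: h is independent of I, with normal form q^3 - 1.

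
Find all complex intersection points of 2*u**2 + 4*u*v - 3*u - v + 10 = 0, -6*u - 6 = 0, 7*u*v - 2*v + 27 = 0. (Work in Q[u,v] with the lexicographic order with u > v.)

{(-1, 3)}

Compute a lex Gröbner basis by Buchberger's algorithm.
f_1 = 2*u**2 + 4*u*v - 3*u - v + 10, LT = u**2.
f_2 = -6*u - 6, LT = u.
f_3 = 7*u*v - 2*v + 27, LT = u*v.

S(f_1,f_2): lcm = u**2. S = 2*u*v - 5/2*u - 1/2*v + 5.
  leading term u*v: subtract (-1/3*v)·f_2 from 2*u*v - 5/2*u - 1/2*v + 5 → -5/2*u - 5/2*v + 5
  leading term u: subtract (5/12)·f_2 from -5/2*u - 5/2*v + 5 → -5/2*v + 15/2
  leading term v: no divisor's leading term divides it; move -5/2*v to the remainder.
  leading term 1: no divisor's leading term divides it; move 15/2 to the remainder.
  remainder -5/2*v + 15/2 ≠ 0; add h_4 = -5/2*v + 15/2 to the basis.

The other S-polynomials (S(f_1,f_3), S(f_2,f_3), S(f_1,h_4), S(f_2,h_4), S(f_3,h_4)) all reduce to 0 modulo the current basis, so we have a Gröbner basis.
Inter-reduce: drop elements whose leading term is divisible by another's, tail-reduce, and make monic.
Reduced Gröbner basis: {u + 1, v - 3}.

Since the basis is lex-ordered, v - 3 is univariate in v. Its roots are {3}. Back-substituting each root into the other basis elements fixes the other coordinates.
  v = 3: the earlier basis element becomes u + 1 = 0, giving u = -1 — point (-1, 3).
This is the nonlinear analogue of row-reducing a linear system.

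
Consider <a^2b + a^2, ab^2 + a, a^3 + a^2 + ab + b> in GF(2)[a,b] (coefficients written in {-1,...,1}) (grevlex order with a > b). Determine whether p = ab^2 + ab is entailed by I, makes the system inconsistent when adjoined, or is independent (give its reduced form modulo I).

First compute the reduced Gröbner basis of I by Buchberger's algorithm.
f_1 = a^2b + a^2, LT = a^2b.
f_2 = ab^2 + a, LT = ab^2.
f_3 = a^3 + a^2 + ab + b, LT = a^3.

S(f_1,f_2): lcm = a^2b^2. S = a^2b + a^2.
  leading term a^2b: subtract (1)·f_1 from a^2b + a^2 → 0
  remainder 0.

S(f_1,f_3): lcm = a^3b. S = a^3 + a^2b + ab^2 + b^2.
  leading term a^3: subtract (1)·f_3 from a^3 + a^2b + ab^2 + b^2 → a^2b + ab^2 + a^2 + ab + b^2 + b
  leading term a^2b: subtract (1)·f_1 from a^2b + ab^2 + a^2 + ab + b^2 + b → ab^2 + ab + b^2 + b
  leading term ab^2: subtract (1)·f_2 from ab^2 + ab + b^2 + b → ab + b^2 + a + b
  leading term ab: no divisor's leading term divides it; move ab to the remainder.
  leading term b^2: no divisor's leading term divides it; move b^2 to the remainder.
  leading term a: no divisor's leading term divides it; move a to the remainder.
  leading term b: no divisor's leading term divides it; move b to the remainder.
  remainder ab + b^2 + a + b ≠ 0; add h_4 = ab + b^2 + a + b to the basis.

S(f_2,f_3): lcm = a^3b^2. S = a^2b^2 + ab^3 + a^3 + b^3.
  leading term a^2b^2: subtract (b)·f_1 from a^2b^2 + ab^3 + a^3 + b^3 → ab^3 + a^3 + a^2b + b^3
  leading term ab^3: subtract (b)·f_2 from ab^3 + a^3 + a^2b + b^3 → a^3 + a^2b + b^3 + ab
  leading term a^3: subtract (1)·f_3 from a^3 + a^2b + b^3 + ab → a^2b + b^3 + a^2 + b
  leading term a^2b: subtract (1)·f_1 from a^2b + b^3 + a^2 + b → b^3 + b
  leading term b^3: no divisor's leading term divides it; move b^3 to the remainder.
  leading term b: no divisor's leading term divides it; move b to the remainder.
  remainder b^3 + b ≠ 0; add h_5 = b^3 + b to the basis.

S(f_1,h_4): lcm = a^2b. S = ab^2 + ab.
  leading term ab^2: subtract (1)·f_2 from ab^2 + ab → ab + a
  leading term ab: subtract (1)·h_4 from ab + a → b^2 + b
  leading term b^2: no divisor's leading term divides it; move b^2 to the remainder.
  leading term b: no divisor's leading term divides it; move b to the remainder.
  remainder b^2 + b ≠ 0; add h_6 = b^2 + b to the basis.

S(f_2,h_4): lcm = ab^2. S = b^3 + ab + b^2 + a.
  leading term b^3: subtract (1)·h_5 from b^3 + ab + b^2 + a → ab + b^2 + a + b
  leading term ab: subtract (1)·h_4 from ab + b^2 + a + b → 0
  remainder 0.

S(f_3,h_4): lcm = a^3b. S = a^2b^2 + a^3 + ab^2 + b^2.
  leading term a^2b^2: subtract (b)·f_1 from a^2b^2 + a^3 + ab^2 + b^2 → a^3 + a^2b + ab^2 + b^2
  leading term a^3: subtract (1)·f_3 from a^3 + a^2b + ab^2 + b^2 → a^2b + ab^2 + a^2 + ab + b^2 + b
  leading term a^2b: subtract (1)·f_1 from a^2b + ab^2 + a^2 + ab + b^2 + b → ab^2 + ab + b^2 + b
  leading term ab^2: subtract (1)·f_2 from ab^2 + ab + b^2 + b → ab + b^2 + a + b
  leading term ab: subtract (1)·h_4 from ab + b^2 + a + b → 0
  remainder 0.

S(f_1,h_5): lcm = a^2b^3. S = a^2b^2 + a^2b.
  leading term a^2b^2: subtract (b)·f_1 from a^2b^2 + a^2b → 0
  remainder 0.

S(f_2,h_5): lcm = ab^3. S = 0.
  remainder 0.

S(f_3,h_5): leading monomials are coprime, so the S-polynomial reduces to 0 (Buchberger's first criterion).
S(h_4,h_5): lcm = ab^3. S = b^4 + ab^2 + b^3 + ab.
  leading term b^4: subtract (b)·h_5 from b^4 + ab^2 + b^3 + ab → ab^2 + b^3 + ab + b^2
  leading term ab^2: subtract (1)·f_2 from ab^2 + b^3 + ab + b^2 → b^3 + ab + b^2 + a
  leading term b^3: subtract (1)·h_5 from b^3 + ab + b^2 + a → ab + b^2 + a + b
  leading term ab: subtract (1)·h_4 from ab + b^2 + a + b → 0
  remainder 0.

S(f_1,h_6): lcm = a^2b^2. S = 0.
  remainder 0.

S(f_2,h_6): lcm = ab^2. S = ab + a.
  leading term ab: subtract (1)·h_4 from ab + a → b^2 + b
  leading term b^2: subtract (1)·h_6 from b^2 + b → 0
  remainder 0.

S(f_3,h_6): leading monomials are coprime, so the S-polynomial reduces to 0 (Buchberger's first criterion).
S(h_4,h_6): lcm = ab^2. S = b^3 + b^2.
  leading term b^3: subtract (1)·h_5 from b^3 + b^2 → b^2 + b
  leading term b^2: subtract (1)·h_6 from b^2 + b → 0
  remainder 0.

S(h_5,h_6): lcm = b^3. S = b^2 + b.
  leading term b^2: subtract (1)·h_6 from b^2 + b → 0
  remainder 0.

Every S-polynomial of the final basis reduces to 0, so we have a Gröbner basis.
Inter-reduce: drop elements whose leading term is divisible by another's, tail-reduce, and make monic.
Reduced Gröbner basis: {a^3 + a^2 + a + b, ab + a, b^2 + b}.
Label its elements g_1 = a^3 + a^2 + a + b, g_2 = ab + a, g_3 = b^2 + b.

Reduce p = ab^2 + ab modulo G:
  leading term ab^2: subtract (b)·g_2 from ab^2 + ab → 0
  normal form = 0.
Since the normal form is 0, p ∈ I.

Ideal membership is decidable via reduction modulo a Gröbner basis.

ab^2 + ab lies in I (it reduces to 0).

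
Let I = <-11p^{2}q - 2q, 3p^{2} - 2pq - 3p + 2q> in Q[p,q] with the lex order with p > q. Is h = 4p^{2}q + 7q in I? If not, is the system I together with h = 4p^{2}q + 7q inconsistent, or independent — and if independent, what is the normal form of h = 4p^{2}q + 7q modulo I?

First compute the reduced Gröbner basis of I by Buchberger's algorithm.
f_1 = -11p^{2}q - 2q, LT = p^{2}q.
f_2 = 3p^{2} - 2pq - 3p + 2q, LT = p^{2}.

S(f_1,f_2): lcm = p^{2}q. S = \tfrac{2}{3}pq^{2} + pq - \tfrac{2}{3}q^{2} + \tfrac{2}{11}q.
  leading term pq^{2}: no divisor's leading term divides it; move \tfrac{2}{3}pq^{2} to the remainder.
  leading term pq: no divisor's leading term divides it; move pq to the remainder.
  leading term q^{2}: no divisor's leading term divides it; move -\tfrac{2}{3}q^{2} to the remainder.
  leading term q: no divisor's leading term divides it; move \tfrac{2}{11}q to the remainder.
  remainder \tfrac{2}{3}pq^{2} + pq - \tfrac{2}{3}q^{2} + \tfrac{2}{11}q ≠ 0; add k_3 = \tfrac{2}{3}pq^{2} + pq - \tfrac{2}{3}q^{2} + \tfrac{2}{11}q to the basis.

S(f_1,k_3): lcm = p^{2}q^{2}. S = -\tfrac{3}{2}p^{2}q + pq^{2} - \tfrac{3}{11}pq + \tfrac{2}{11}q^{2}.
  leading term p^{2}q: subtract (\tfrac{3}{22})·f_1 from -\tfrac{3}{2}p^{2}q + pq^{2} - \tfrac{3}{11}pq + \tfrac{2}{11}q^{2} → pq^{2} - \tfrac{3}{11}pq + \tfrac{2}{11}q^{2} + \tfrac{3}{11}q
  leading term pq^{2}: subtract (\tfrac{3}{2})·k_3 from pq^{2} - \tfrac{3}{11}pq + \tfrac{2}{11}q^{2} + \tfrac{3}{11}q → -\tfrac{39}{22}pq + \tfrac{13}{11}q^{2}
  leading term pq: no divisor's leading term divides it; move -\tfrac{39}{22}pq to the remainder.
  leading term q^{2}: no divisor's leading term divides it; move \tfrac{13}{11}q^{2} to the remainder.
  remainder -\tfrac{39}{22}pq + \tfrac{13}{11}q^{2} ≠ 0; add k_4 = -\tfrac{39}{22}pq + \tfrac{13}{11}q^{2} to the basis.

S(k_3,k_4): lcm = pq^{2}. S = \tfrac{3}{2}pq + \tfrac{2}{3}q^{3} - q^{2} + \tfrac{3}{11}q.
  leading term pq: subtract (-\tfrac{11}{13})·k_4 from \tfrac{3}{2}pq + \tfrac{2}{3}q^{3} - q^{2} + \tfrac{3}{11}q → \tfrac{2}{3}q^{3} + \tfrac{3}{11}q
  leading term q^{3}: no divisor's leading term divides it; move \tfrac{2}{3}q^{3} to the remainder.
  leading term q: no divisor's leading term divides it; move \tfrac{3}{11}q to the remainder.
  remainder \tfrac{2}{3}q^{3} + \tfrac{3}{11}q ≠ 0; add k_5 = \tfrac{2}{3}q^{3} + \tfrac{3}{11}q to the basis.

The other S-polynomials (S(f_2,k_3), S(f_1,k_4), S(f_2,k_4), S(f_1,k_5), S(f_2,k_5), S(k_3,k_5), S(k_4,k_5)) all reduce to 0 modulo the current basis, so we have a Gröbner basis.
Inter-reduce: drop elements whose leading term is divisible by another's, tail-reduce, and make monic.
Reduced Gröbner basis: {p^{2} - p - \tfrac{4}{9}q^{2} + \tfrac{2}{3}q, pq - \tfrac{2}{3}q^{2}, q^{3} + \tfrac{9}{22}q}.
Label its elements g_1 = p^{2} - p - \tfrac{4}{9}q^{2} + \tfrac{2}{3}q, g_2 = pq - \tfrac{2}{3}q^{2}, g_3 = q^{3} + \tfrac{9}{22}q.

Reduce h = 4p^{2}q + 7q modulo G:
  leading term p^{2}q: subtract (4q)·g_1 from 4p^{2}q + 7q → 4pq + \tfrac{16}{9}q^{3} - \tfrac{8}{3}q^{2} + 7q
  leading term pq: subtract (4)·g_2 from 4pq + \tfrac{16}{9}q^{3} - \tfrac{8}{3}q^{2} + 7q → \tfrac{16}{9}q^{3} + 7q
  leading term q^{3}: subtract (\tfrac{16}{9})·g_3 from \tfrac{16}{9}q^{3} + 7q → \tfrac{69}{11}q
  leading term q: no divisor's leading term divides it; move \tfrac{69}{11}q to the remainder.
  normal form = \tfrac{69}{11}q.
The normal form is nonzero, so h ∉ I. Since h minus its normal form lies in I, I + (h) = I + (r) where r = \tfrac{69}{11}q; decide whether this ideal is the whole ring.
Run Buchberger on G together with r (pairs among the g_i already reduce to 0 since G is a Gröbner basis):
g_1 = p^{2} - p - \tfrac{4}{9}q^{2} + \tfrac{2}{3}q, LT = p^{2}.
g_2 = pq - \tfrac{2}{3}q^{2}, LT = pq.
g_3 = q^{3} + \tfrac{9}{22}q, LT = q^{3}.
r = \tfrac{69}{11}q, LT = q.

The S-polynomials (S(g_1,g_2), S(g_1,g_3), S(g_1,r), S(g_2,g_3), S(g_2,r), S(g_3,r)) all reduce to 0 modulo the current basis, so we have a Gröbner basis.
Inter-reduce: drop elements whose leading term is divisible by another's, tail-reduce, and make monic.
Reduced Gröbner basis: {p^{2} - p, q}.
The reduced Gröbner basis of I + (h) is {p^{2} - p, q} ≠ {1}, a proper ideal, so the enlarged system stays consistent: h is independent of I, with normal form \tfrac{69}{11}q.

Ideal membership is decidable via reduction modulo a Gröbner basis.

4p^{2}q + 7q is independent of I; its normal form modulo I is \tfrac{69}{11}q.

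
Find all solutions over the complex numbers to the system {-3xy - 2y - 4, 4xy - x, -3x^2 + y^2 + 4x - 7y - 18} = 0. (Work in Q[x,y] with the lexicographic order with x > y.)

{(0, -2)}

Compute a lex Gröbner basis by Buchberger's algorithm.
f_1 = -3xy - 2y - 4, LT = xy.
f_2 = 4xy - x, LT = xy.
f_3 = -3x^2 + 4x + y^2 - 7y - 18, LT = x^2.

S(f_1,f_2): lcm = xy. S = 1/4x + 2/3y + 4/3.
  reduce S modulo (f_1, f_2, f_3):
  remainder 1/4x + 2/3y + 4/3 ≠ 0; add h_4 = 1/4x + 2/3y + 4/3 to the basis.

S(f_1,f_3): lcm = x^2y. S = 2xy + 4/3x + 1/3y^3 - 7/3y^2 - 6y.
  reduce S modulo (f_1, f_2, f_3, h_4):
  remainder 1/3y^3 - 7/3y^2 - 98/9y - 88/9 ≠ 0; add h_5 = 1/3y^3 - 7/3y^2 - 98/9y - 88/9 to the basis.

S(f_2,f_3): lcm = x^2y. S = -1/4x^2 + 4/3xy + 1/3y^3 - 7/3y^2 - 6y.
  reduce S modulo (f_1, f_2, f_3, h_4, h_5):
  remainder -1/12y^2 + 197/36y + 203/18 ≠ 0; add h_6 = -1/12y^2 + 197/36y + 203/18 to the basis.

S(f_1,h_4): lcm = xy. S = -8/3y^2 - 14/3y + 4/3.
  reduce S modulo (f_1, f_2, f_3, h_4, h_5, h_6):
  remainder -1618/9y - 3236/9 ≠ 0; add h_7 = -1618/9y - 3236/9 to the basis.

The other S-polynomials (S(f_2,h_4), S(f_3,h_4), S(f_1,h_5), S(f_2,h_5), S(f_3,h_5), S(h_4,h_5), S(f_1,h_6), S(f_2,h_6), S(f_3,h_6), S(h_4,h_6), S(h_5,h_6), S(f_1,h_7), S(f_2,h_7), S(f_3,h_7), S(h_4,h_7), S(h_5,h_7), S(h_6,h_7)) all reduce to 0 modulo the current basis, so we have a Gröbner basis.
Inter-reduce: drop elements whose leading term is divisible by another's, tail-reduce, and make monic.
Reduced Gröbner basis: {x, y + 2}.

The lex basis is triangular: the last element involves only y. Solving y + 2 = 0 gives y ∈ {-2}; substituting each value into the earlier elements determines the remaining variables.
  y = -2: the earlier basis element becomes x = 0, giving x = 0 — point (0, -2).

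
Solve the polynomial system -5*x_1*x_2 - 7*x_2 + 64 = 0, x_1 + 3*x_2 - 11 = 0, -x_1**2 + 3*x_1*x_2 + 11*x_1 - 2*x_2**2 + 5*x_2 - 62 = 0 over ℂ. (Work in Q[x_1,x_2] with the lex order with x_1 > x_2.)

{(5, 2)}

Compute a lex Gröbner basis by Buchberger's algorithm.
f_1 = -5*x_1*x_2 - 7*x_2 + 64, LT = x_1*x_2.
f_2 = x_1 + 3*x_2 - 11, LT = x_1.
f_3 = -x_1**2 + 3*x_1*x_2 + 11*x_1 - 2*x_2**2 + 5*x_2 - 62, LT = x_1**2.

S(f_1,f_2): lcm = x_1*x_2. S = -3*x_2**2 + 62/5*x_2 - 64/5.
  reduce S modulo (f_1, f_2, f_3):
  remainder -3*x_2**2 + 62/5*x_2 - 64/5 ≠ 0; add h_4 = -3*x_2**2 + 62/5*x_2 - 64/5 to the basis.

S(f_1,f_3): lcm = x_1**2*x_2. S = 3*x_1*x_2**2 + 62/5*x_1*x_2 - 64/5*x_1 - 2*x_2**3 + 5*x_2**2 - 62*x_2.
  reduce S modulo (f_1, f_2, f_3, h_4):
  remainder -224/9*x_2 + 448/9 ≠ 0; add h_5 = -224/9*x_2 + 448/9 to the basis.

The other S-polynomials (S(f_2,f_3), S(f_1,h_4), S(f_2,h_4), S(f_3,h_4), S(f_1,h_5), S(f_2,h_5), S(f_3,h_5), S(h_4,h_5)) all reduce to 0 modulo the current basis, so we have a Gröbner basis.
Inter-reduce: drop elements whose leading term is divisible by another's, tail-reduce, and make monic.
Reduced Gröbner basis: {x_1 - 5, x_2 - 2}.

Elimination: the polynomial x_2 - 2 lies in the elimination ideal for x_2, so x_2 ∈ {2}. For each such x_2, the remaining basis elements (now univariate) give the rest of the solution.
  x_2 = 2: the earlier basis element becomes x_1 - 5 = 0, giving x_1 = 5 — point (5, 2).
This is the nonlinear analogue of row-reducing a linear system.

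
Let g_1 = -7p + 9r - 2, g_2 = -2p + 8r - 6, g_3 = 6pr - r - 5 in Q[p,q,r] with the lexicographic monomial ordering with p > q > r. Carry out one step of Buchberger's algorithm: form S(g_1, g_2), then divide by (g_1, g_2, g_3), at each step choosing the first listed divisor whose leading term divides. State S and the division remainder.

S(g_1, g_2) = 19/7r - 19/7; remainder on division = 19/7r - 19/7.

lcm(LM(g_1), LM(g_2)) = p.
S = (lcm/LT(g_1))·g_1 − (lcm/LT(g_2))·g_2 = 19/7r - 19/7.
Reduce S modulo (g_1, g_2, g_3) in that order:
  leading term r: no divisor's leading term divides it; move 19/7r to the remainder.
  leading term 1: no divisor's leading term divides it; move -19/7 to the remainder.
The remainder 19/7r - 19/7 is nonzero, so it would be added as the next basis element.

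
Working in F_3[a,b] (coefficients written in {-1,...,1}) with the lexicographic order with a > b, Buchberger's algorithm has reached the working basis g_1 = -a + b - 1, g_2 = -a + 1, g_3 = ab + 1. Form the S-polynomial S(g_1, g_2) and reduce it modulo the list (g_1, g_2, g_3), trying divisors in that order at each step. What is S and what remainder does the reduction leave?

S(g_1, g_2) = -b - 1; remainder on division = -b - 1.

lcm(LM(g_1), LM(g_2)) = a.
S = (lcm/LT(g_1))·g_1 − (lcm/LT(g_2))·g_2 = -b - 1.
Reduce S modulo (g_1, g_2, g_3) in that order:
  leading term b: no divisor's leading term divides it; move -b to the remainder.
  leading term 1: no divisor's leading term divides it; move -1 to the remainder.
The remainder -b - 1 is nonzero, so it would be added as the next basis element.
This is the inner loop of Buchberger's algorithm — each nonzero remainder becomes a new basis element.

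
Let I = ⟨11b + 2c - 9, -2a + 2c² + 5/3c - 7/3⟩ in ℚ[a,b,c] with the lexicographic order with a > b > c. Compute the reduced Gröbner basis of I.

G = {a - c² - ⅚c + 7/6, b + 2/11c - 9/11}

f_1 = 11b + 2c - 9, LT = b.
f_2 = -2a + 2c² + 5/3c - 7/3, LT = a.

S(f_1,f_2): leading monomials are coprime, so the S-polynomial reduces to 0 (Buchberger's first criterion).
Every S-polynomial of the final basis reduces to 0, so we have a Gröbner basis.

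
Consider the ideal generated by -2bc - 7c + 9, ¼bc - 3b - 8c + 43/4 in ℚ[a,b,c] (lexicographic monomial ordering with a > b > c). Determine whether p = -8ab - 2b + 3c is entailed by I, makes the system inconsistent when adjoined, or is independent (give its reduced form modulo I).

-8ab - 2b + 3c is independent of I; its normal form modulo I is 71/3ac - 95/3a + 107/12c - 95/12.

First compute the reduced Gröbner basis of I by Buchberger's algorithm.
f_1 = -2bc - 7c + 9, LT = bc.
f_2 = ¼bc - 3b - 8c + 43/4, LT = bc.

S(f_1,f_2): lcm = bc. S = 12b + 71/2c - 95/2.
  leading term b: no divisor's leading term divides it; move 12b to the remainder.
  leading term c: no divisor's leading term divides it; move 71/2c to the remainder.
  leading term 1: no divisor's leading term divides it; move -95/2 to the remainder.
  remainder 12b + 71/2c - 95/2 ≠ 0; add h_3 = 12b + 71/2c - 95/2 to the basis.

S(f_1,h_3): lcm = bc. S = -71/24c² + 179/24c - 9/2.
  leading term c²: no divisor's leading term divides it; move -71/24c² to the remainder.
  leading term c: no divisor's leading term divides it; move 179/24c to the remainder.
  leading term 1: no divisor's leading term divides it; move -9/2 to the remainder.
  remainder -71/24c² + 179/24c - 9/2 ≠ 0; add h_4 = -71/24c² + 179/24c - 9/2 to the basis.

S(f_2,h_3): lcm = bc. S = -12b - 71/24c² - 673/24c + 43.
  leading term b: subtract (-1)·h_3 from -12b - 71/24c² - 673/24c + 43 → -71/24c² + 179/24c - 9/2
  leading term c²: subtract (1)·h_4 from -71/24c² + 179/24c - 9/2 → 0
  remainder 0.

S(f_1,h_4): lcm = bc². S = 179/71bc - 108/71b + 7/2c² - 9/2c.
  leading term bc: subtract (-179/142)·f_1 from 179/71bc - 108/71b + 7/2c² - 9/2c → -108/71b + 7/2c² - 946/71c + 1611/142
  leading term b: subtract (-9/71)·h_3 from -108/71b + 7/2c² - 946/71c + 1611/142 → 7/2c² - 1253/142c + 378/71
  leading term c²: subtract (-84/71)·h_4 from 7/2c² - 1253/142c + 378/71 → 0
  remainder 0.

S(f_2,h_4): lcm = bc². S = -673/71bc - 108/71b - 32c² + 43c.
  leading term bc: subtract (673/142)·f_1 from -673/71bc - 108/71b - 32c² + 43c → -108/71b - 32c² + 10817/142c - 6057/142
  leading term b: subtract (-9/71)·h_3 from -108/71b - 32c² + 10817/142c - 6057/142 → -32c² + 5728/71c - 3456/71
  leading term c²: subtract (768/71)·h_4 from -32c² + 5728/71c - 3456/71 → 0
  remainder 0.

S(h_3,h_4): leading monomials are coprime, so the S-polynomial reduces to 0 (Buchberger's first criterion).
Every S-polynomial of the final basis reduces to 0, so we have a Gröbner basis.
Inter-reduce: drop elements whose leading term is divisible by another's, tail-reduce, and make monic.
Reduced Gröbner basis: {b + 71/24c - 95/24, c² - 179/71c + 108/71}.
Label its elements g_1 = b + 71/24c - 95/24, g_2 = c² - 179/71c + 108/71.

Reduce p = -8ab - 2b + 3c modulo G:
  leading term ab: subtract (-8a)·g_1 from -8ab - 2b + 3c → 71/3ac - 95/3a - 2b + 3c
  leading term ac: no divisor's leading term divides it; move 71/3ac to the remainder.
  leading term a: no divisor's leading term divides it; move -95/3a to the remainder.
  leading term b: subtract (-2)·g_1 from -2b + 3c → 107/12c - 95/12
  leading term c: no divisor's leading term divides it; move 107/12c to the remainder.
  leading term 1: no divisor's leading term divides it; move -95/12 to the remainder.
  normal form = 71/3ac - 95/3a + 107/12c - 95/12.
The normal form is nonzero, so p ∉ I. Since p minus its normal form lies in I, I + (p) = I + (r) where r = 71/3ac - 95/3a + 107/12c - 95/12; decide whether this ideal is the whole ring.
Run Buchberger on G together with r (pairs among the g_i already reduce to 0 since G is a Gröbner basis):
g_1 = b + 71/24c - 95/24, LT = b.
g_2 = c² - 179/71c + 108/71, LT = c².
r = 71/3ac - 95/3a + 107/12c - 95/12, LT = ac.

S(g_1,g_2): leading monomials are coprime, so the S-polynomial reduces to 0 (Buchberger's first criterion).
S(g_1,r): leading monomials are coprime, so the S-polynomial reduces to 0 (Buchberger's first criterion).
S(g_2,r): lcm = ac². S = -84/71ac + 108/71a - 107/284c² + 95/284c.
  leading term ac: subtract (-252/5041)·r from -84/71ac + 108/71a - 107/284c² + 95/284c → -312/5041a - 107/284c² + 15733/20164c - 1995/5041
  leading term a: no divisor's leading term divides it; move -312/5041a to the remainder.
  leading term c²: subtract (-107/284)·g_2 from -107/284c² + 15733/20164c - 1995/5041 → -855/5041c + 894/5041
  leading term c: no divisor's leading term divides it; move -855/5041c to the remainder.
  leading term 1: no divisor's leading term divides it; move 894/5041 to the remainder.
  remainder -312/5041a - 855/5041c + 894/5041 ≠ 0; add m_4 = -312/5041a - 855/5041c + 894/5041 to the basis.

S(g_1,m_4): leading monomials are coprime, so the S-polynomial reduces to 0 (Buchberger's first criterion).
S(g_2,m_4): leading monomials are coprime, so the S-polynomial reduces to 0 (Buchberger's first criterion).
S(r,m_4): lcm = ac. S = -95/71a - 285/104c² + 5985/1846c - 95/284.
  leading term a: subtract (6745/312)·m_4 from -95/71a - 285/104c² + 5985/1846c - 95/284 → -285/104c² + 51015/7384c - 7695/1846
  leading term c²: subtract (-285/104)·g_2 from -285/104c² + 51015/7384c - 7695/1846 → 0
  remainder 0.

Every S-polynomial of the final basis reduces to 0, so we have a Gröbner basis.
Inter-reduce: drop elements whose leading term is divisible by another's, tail-reduce, and make monic.
Reduced Gröbner basis: {a + 285/104c - 149/52, b + 71/24c - 95/24, c² - 179/71c + 108/71}.
The reduced Gröbner basis of I + (p) is {a + 285/104c - 149/52, b + 71/24c - 95/24, c² - 179/71c + 108/71} ≠ {1}, a proper ideal, so the enlarged system stays consistent: p is independent of I, with normal form 71/3ac - 95/3a + 107/12c - 95/12.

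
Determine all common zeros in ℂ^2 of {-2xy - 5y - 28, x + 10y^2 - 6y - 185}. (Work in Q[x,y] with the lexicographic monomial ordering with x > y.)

{(1, -4), (179/2 + 8*sqrt(141), 23/10 - sqrt(141)/5), (179/2 - 8*sqrt(141), 23/10 + sqrt(141)/5)}

Compute a lex Gröbner basis by Buchberger's algorithm.
f_1 = -2xy - 5y - 28, LT = xy.
f_2 = x + 10y^2 - 6y - 185, LT = x.

S(f_1,f_2): lcm = xy. S = -10y^3 + 6y^2 + 375/2y + 14.
  reduce S modulo (f_1, f_2):
  remainder -10y^3 + 6y^2 + 375/2y + 14 ≠ 0; add h_3 = -10y^3 + 6y^2 + 375/2y + 14 to the basis.

The other S-polynomials (S(f_1,h_3), S(f_2,h_3)) all reduce to 0 modulo the current basis, so we have a Gröbner basis.
Inter-reduce: drop elements whose leading term is divisible by another's, tail-reduce, and make monic.
Reduced Gröbner basis: {x + 10y^2 - 6y - 185, y^3 - 3/5y^2 - 75/4y - 7/5}.

Elimination: the polynomial y^3 - 3/5y^2 - 75/4y - 7/5 lies in the elimination ideal for y, so y ∈ {-4, 23/10 - sqrt(141)/5, 23/10 + sqrt(141)/5}. For each such y, the remaining basis elements (now univariate) give the rest of the solution.
  y = -4: the earlier basis element becomes x - 1 = 0, giving x = 1 — point (1, -4).
  y = 23/10 - sqrt(141)/5: the earlier basis element becomes x - 8*sqrt(141) - 179/2 = 0, giving x = 179/2 + 8*sqrt(141) — point (179/2 + 8*sqrt(141), 23/10 - sqrt(141)/5).
  y = 23/10 + sqrt(141)/5: the earlier basis element becomes x - 179/2 + 8*sqrt(141) = 0, giving x = 179/2 - 8*sqrt(141) — point (179/2 - 8*sqrt(141), 23/10 + sqrt(141)/5).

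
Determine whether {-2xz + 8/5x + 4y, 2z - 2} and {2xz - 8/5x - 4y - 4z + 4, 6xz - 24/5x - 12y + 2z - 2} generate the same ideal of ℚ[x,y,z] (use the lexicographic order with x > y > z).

Yes, the ideals are equal.

Since reduced Gröbner bases are canonical representatives of ideals under a given ordering, it suffices to compute and compare them.
Buchberger on the first generating set:
f_1 = -2xz + 8/5x + 4y, LT = xz.
f_2 = 2z - 2, LT = z.

S(f_1,f_2): lcm = xz. S = ⅕x - 2y.
  leading term x: no divisor's leading term divides it; move ⅕x to the remainder.
  leading term y: no divisor's leading term divides it; move -2y to the remainder.
  remainder ⅕x - 2y ≠ 0; add g_3 = ⅕x - 2y to the basis.

The other S-polynomials (S(f_1,g_3), S(f_2,g_3)) all reduce to 0 modulo the current basis, so we have a Gröbner basis.
Inter-reduce: drop elements whose leading term is divisible by another's, tail-reduce, and make monic.
Reduced Gröbner basis: {x - 10y, z - 1}.

Buchberger on the second generating set:
h_1 = 2xz - 8/5x - 4y - 4z + 4, LT = xz.
h_2 = 6xz - 24/5x - 12y + 2z - 2, LT = xz.

S(h_1,h_2): lcm = xz. S = -7/3z + 7/3.
  leading term z: no divisor's leading term divides it; move -7/3z to the remainder.
  leading term 1: no divisor's leading term divides it; move 7/3 to the remainder.
  remainder -7/3z + 7/3 ≠ 0; add k_3 = -7/3z + 7/3 to the basis.

S(h_1,k_3): lcm = xz. S = ⅕x - 2y - 2z + 2.
  leading term x: no divisor's leading term divides it; move ⅕x to the remainder.
  leading term y: no divisor's leading term divides it; move -2y to the remainder.
  leading term z: subtract (6/7)·k_3 from -2z + 2 → 0
  remainder ⅕x - 2y ≠ 0; add k_4 = ⅕x - 2y to the basis.

The other S-polynomials (S(h_2,k_3), S(h_1,k_4), S(h_2,k_4), S(k_3,k_4)) all reduce to 0 modulo the current basis, so we have a Gröbner basis.
Inter-reduce: drop elements whose leading term is divisible by another's, tail-reduce, and make monic.
Reduced Gröbner basis: {x - 10y, z - 1}.

These coincide, so the ideals are equal.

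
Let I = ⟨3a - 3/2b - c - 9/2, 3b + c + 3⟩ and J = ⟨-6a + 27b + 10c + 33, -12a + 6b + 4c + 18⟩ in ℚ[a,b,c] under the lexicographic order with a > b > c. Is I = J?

Yes, the ideals are equal.

Since reduced Gröbner bases are canonical representatives of ideals under a given ordering, it suffices to compute and compare them.
Buchberger on the first generating set:
f_1 = 3a - 3/2b - c - 9/2, LT = a.
f_2 = 3b + c + 3, LT = b.

The S-polynomials (S(f_1,f_2)) all reduce to 0 modulo the current basis, so we have a Gröbner basis.
Inter-reduce: drop elements whose leading term is divisible by another's, tail-reduce, and make monic.
Reduced Gröbner basis: {a - ⅙c - 1, b + ⅓c + 1}.

Buchberger on the second generating set:
h_1 = -6a + 27b + 10c + 33, LT = a.
h_2 = -12a + 6b + 4c + 18, LT = a.

S(h_1,h_2): lcm = a. S = -4b - 4/3c - 4.
  leading term b: no divisor's leading term divides it; move -4b to the remainder.
  leading term c: no divisor's leading term divides it; move -4/3c to the remainder.
  leading term 1: no divisor's leading term divides it; move -4 to the remainder.
  remainder -4b - 4/3c - 4 ≠ 0; add k_3 = -4b - 4/3c - 4 to the basis.

The other S-polynomials (S(h_1,k_3), S(h_2,k_3)) all reduce to 0 modulo the current basis, so we have a Gröbner basis.
Inter-reduce: drop elements whose leading term is divisible by another's, tail-reduce, and make monic.
Reduced Gröbner basis: {a - ⅙c - 1, b + ⅓c + 1}.

Same reduced basis, so the two generating sets span the same ideal.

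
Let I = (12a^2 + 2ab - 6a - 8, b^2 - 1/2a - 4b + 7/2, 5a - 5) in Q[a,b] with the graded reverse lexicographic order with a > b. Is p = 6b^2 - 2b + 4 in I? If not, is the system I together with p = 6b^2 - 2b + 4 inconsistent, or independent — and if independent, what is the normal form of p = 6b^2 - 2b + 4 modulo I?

First compute the reduced Gröbner basis of I by Buchberger's algorithm.
f_1 = 12a^2 + 2ab - 6a - 8, LT = a^2.
f_2 = b^2 - 1/2a - 4b + 7/2, LT = b^2.
f_3 = 5a - 5, LT = a.

S(f_1,f_3): lcm = a^2. S = 1/6ab + 1/2a - 2/3.
  leading term ab: subtract (1/30b)·f_3 from 1/6ab + 1/2a - 2/3 → 1/2a + 1/6b - 2/3
  leading term a: subtract (1/10)·f_3 from 1/2a + 1/6b - 2/3 → 1/6b - 1/6
  leading term b: no divisor's leading term divides it; move 1/6b to the remainder.
  leading term 1: no divisor's leading term divides it; move -1/6 to the remainder.
  remainder 1/6b - 1/6 ≠ 0; add h_4 = 1/6b - 1/6 to the basis.

The other S-polynomials (S(f_1,f_2), S(f_2,f_3), S(f_1,h_4), S(f_2,h_4), S(f_3,h_4)) all reduce to 0 modulo the current basis, so we have a Gröbner basis.
Inter-reduce: drop elements whose leading term is divisible by another's, tail-reduce, and make monic.
Reduced Gröbner basis: {a - 1, b - 1}.
Label its elements g_1 = a - 1, g_2 = b - 1.

Reduce p = 6b^2 - 2b + 4 modulo G:
  leading term b^2: subtract (6b)·g_2 from 6b^2 - 2b + 4 → 4b + 4
  leading term b: subtract (4)·g_2 from 4b + 4 → 8
  leading term 1: no divisor's leading term divides it; move 8 to the remainder.
  normal form = 8.
The normal form is nonzero, so p ∉ I. Since p minus its normal form lies in I, I + (p) = I + (r) where r = 8; decide whether this ideal is the whole ring.
Here r = 8 is a nonzero constant, hence a unit: 1 ∈ I + (p), the Gröbner basis of I + (p) is {1}, and the enlarged system has no common solution — adjoining p is inconsistent.

Adjoining 6b^2 - 2b + 4 makes the ideal the whole ring: the system is inconsistent.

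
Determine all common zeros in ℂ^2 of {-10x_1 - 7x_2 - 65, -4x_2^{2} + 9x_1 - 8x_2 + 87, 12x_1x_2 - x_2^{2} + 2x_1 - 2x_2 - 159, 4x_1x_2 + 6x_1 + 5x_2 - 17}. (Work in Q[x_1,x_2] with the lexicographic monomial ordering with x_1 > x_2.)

{(-3, -5)}

Compute a lex Gröbner basis by Buchberger's algorithm.
f_1 = -10x_1 - 7x_2 - 65, LT = x_1.
f_2 = 9x_1 - 4x_2^{2} - 8x_2 + 87, LT = x_1.
f_3 = 12x_1x_2 + 2x_1 - x_2^{2} - 2x_2 - 159, LT = x_1x_2.
f_4 = 4x_1x_2 + 6x_1 + 5x_2 - 17, LT = x_1x_2.

S(f_1,f_2): lcm = x_1. S = \tfrac{4}{9}x_2^{2} + \tfrac{143}{90}x_2 - \tfrac{19}{6}.
  leading term x_2^{2}: no divisor's leading term divides it; move \tfrac{4}{9}x_2^{2} to the remainder.
  leading term x_2: no divisor's leading term divides it; move \tfrac{143}{90}x_2 to the remainder.
  leading term 1: no divisor's leading term divides it; move -\tfrac{19}{6} to the remainder.
  remainder \tfrac{4}{9}x_2^{2} + \tfrac{143}{90}x_2 - \tfrac{19}{6} ≠ 0; add h_5 = \tfrac{4}{9}x_2^{2} + \tfrac{143}{90}x_2 - \tfrac{19}{6} to the basis.

S(f_1,f_3): lcm = x_1x_2. S = -\tfrac{1}{6}x_1 + \tfrac{47}{60}x_2^{2} + \tfrac{20}{3}x_2 + \tfrac{53}{4}.
  leading term x_1: subtract (\tfrac{1}{60})·f_1 from -\tfrac{1}{6}x_1 + \tfrac{47}{60}x_2^{2} + \tfrac{20}{3}x_2 + \tfrac{53}{4} → \tfrac{47}{60}x_2^{2} + \tfrac{407}{60}x_2 + \tfrac{43}{3}
  leading term x_2^{2}: subtract (\tfrac{141}{80})·h_5 from \tfrac{47}{60}x_2^{2} + \tfrac{407}{60}x_2 + \tfrac{43}{3} → \tfrac{9559}{2400}x_2 + \tfrac{9559}{480}
  leading term x_2: no divisor's leading term divides it; move \tfrac{9559}{2400}x_2 to the remainder.
  leading term 1: no divisor's leading term divides it; move \tfrac{9559}{480} to the remainder.
  remainder \tfrac{9559}{2400}x_2 + \tfrac{9559}{480} ≠ 0; add h_6 = \tfrac{9559}{2400}x_2 + \tfrac{9559}{480} to the basis.

The other S-polynomials (S(f_1,f_4), S(f_2,f_3), S(f_2,f_4), S(f_3,f_4), S(f_1,h_5), S(f_2,h_5), S(f_3,h_5), S(f_4,h_5), S(f_1,h_6), S(f_2,h_6), S(f_3,h_6), S(f_4,h_6), S(h_5,h_6)) all reduce to 0 modulo the current basis, so we have a Gröbner basis.
Inter-reduce: drop elements whose leading term is divisible by another's, tail-reduce, and make monic.
Reduced Gröbner basis: {x_1 + 3, x_2 + 5}.

A lex Gröbner basis eliminates variables successively. Here x_2 + 5 depends only on x_2, with roots {-5}; lifting each root through the earlier basis elements recovers the full solutions.
  x_2 = -5: the earlier basis element becomes x_1 + 3 = 0, giving x_1 = -3 — point (-3, -5).
Check: every point annihilates each of the original generators.
Zero-dimensionality of the ideal guarantees finitely many solutions over ℂ.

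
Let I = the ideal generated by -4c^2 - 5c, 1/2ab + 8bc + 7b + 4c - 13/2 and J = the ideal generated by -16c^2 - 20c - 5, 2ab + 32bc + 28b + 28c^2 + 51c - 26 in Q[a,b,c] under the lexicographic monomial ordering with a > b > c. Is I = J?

No, the ideals differ.

Equality of ideals is decidable: compute both reduced Gröbner bases (unique for the ordering) and check whether they agree.
Buchberger on the first generating set:
f_1 = -4c^2 - 5c, LT = c^2.
f_2 = 1/2ab + 8bc + 7b + 4c - 13/2, LT = ab.

The S-polynomials (S(f_1,f_2)) all reduce to 0 modulo the current basis, so we have a Gröbner basis.
Inter-reduce: drop elements whose leading term is divisible by another's, tail-reduce, and make monic.
Reduced Gröbner basis: {ab + 16bc + 14b + 8c - 13, c^2 + 5/4c}.

Buchberger on the second generating set:
h_1 = -16c^2 - 20c - 5, LT = c^2.
h_2 = 2ab + 32bc + 28b + 28c^2 + 51c - 26, LT = ab.

The S-polynomials (S(h_1,h_2)) all reduce to 0 modulo the current basis, so we have a Gröbner basis.
Inter-reduce: drop elements whose leading term is divisible by another's, tail-reduce, and make monic.
Reduced Gröbner basis: {ab + 16bc + 14b + 8c - 139/8, c^2 + 5/4c + 5/16}.

Since the reduced bases disagree, the two ideals are not the same.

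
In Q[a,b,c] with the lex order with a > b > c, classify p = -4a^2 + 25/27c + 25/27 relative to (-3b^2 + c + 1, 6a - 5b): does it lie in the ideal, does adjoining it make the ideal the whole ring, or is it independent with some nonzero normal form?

First compute the reduced Gröbner basis of I by Buchberger's algorithm.
f_1 = -3b^2 + c + 1, LT = b^2.
f_2 = 6a - 5b, LT = a.

The S-polynomials (S(f_1,f_2)) all reduce to 0 modulo the current basis, so we have a Gröbner basis.
Inter-reduce: drop elements whose leading term is divisible by another's, tail-reduce, and make monic.
Reduced Gröbner basis: {a - 5/6b, b^2 - 1/3c - 1/3}.
Label its elements g_1 = a - 5/6b, g_2 = b^2 - 1/3c - 1/3.

Reduce p = -4a^2 + 25/27c + 25/27 modulo G:
  leading term a^2: subtract (-4a)·g_1 from -4a^2 + 25/27c + 25/27 → -10/3ab + 25/27c + 25/27
  leading term ab: subtract (-10/3b)·g_1 from -10/3ab + 25/27c + 25/27 → -25/9b^2 + 25/27c + 25/27
  leading term b^2: subtract (-25/9)·g_2 from -25/9b^2 + 25/27c + 25/27 → 0
  normal form = 0.
Since the normal form is 0, p ∈ I.

Ideal membership is decidable via reduction modulo a Gröbner basis.

-4a^2 + 25/27c + 25/27 lies in I (it reduces to 0).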